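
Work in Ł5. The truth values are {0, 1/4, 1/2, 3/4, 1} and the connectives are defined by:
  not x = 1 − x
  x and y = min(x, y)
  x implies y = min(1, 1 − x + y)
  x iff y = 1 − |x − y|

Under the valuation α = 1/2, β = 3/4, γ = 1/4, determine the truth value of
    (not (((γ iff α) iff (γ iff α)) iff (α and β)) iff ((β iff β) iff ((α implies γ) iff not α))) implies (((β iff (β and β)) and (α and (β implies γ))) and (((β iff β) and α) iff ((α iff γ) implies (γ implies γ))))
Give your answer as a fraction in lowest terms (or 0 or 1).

γ iff α = 1/4 iff 1/2 = 3/4
γ iff α = 1/4 iff 1/2 = 3/4
(γ iff α) iff (γ iff α) = 3/4 iff 3/4 = 1
α and β = 1/2 and 3/4 = 1/2
((γ iff α) iff (γ iff α)) iff (α and β) = 1 iff 1/2 = 1/2
not (((γ iff α) iff (γ iff α)) iff (α and β)) = not 1/2 = 1/2
β iff β = 3/4 iff 3/4 = 1
α implies γ = 1/2 implies 1/4 = 3/4
not α = not 1/2 = 1/2
(α implies γ) iff not α = 3/4 iff 1/2 = 3/4
(β iff β) iff ((α implies γ) iff not α) = 1 iff 3/4 = 3/4
not (((γ iff α) iff (γ iff α)) iff (α and β)) iff ((β iff β) iff ((α implies γ) iff not α)) = 1/2 iff 3/4 = 3/4
β and β = 3/4 and 3/4 = 3/4
β iff (β and β) = 3/4 iff 3/4 = 1
β implies γ = 3/4 implies 1/4 = 1/2
α and (β implies γ) = 1/2 and 1/2 = 1/2
(β iff (β and β)) and (α and (β implies γ)) = 1 and 1/2 = 1/2
β iff β = 3/4 iff 3/4 = 1
(β iff β) and α = 1 and 1/2 = 1/2
α iff γ = 1/2 iff 1/4 = 3/4
γ implies γ = 1/4 implies 1/4 = 1
(α iff γ) implies (γ implies γ) = 3/4 implies 1 = 1
((β iff β) and α) iff ((α iff γ) implies (γ implies γ)) = 1/2 iff 1 = 1/2
((β iff (β and β)) and (α and (β implies γ))) and (((β iff β) and α) iff ((α iff γ) implies (γ implies γ))) = 1/2 and 1/2 = 1/2
(not (((γ iff α) iff (γ iff α)) iff (α and β)) iff ((β iff β) iff ((α implies γ) iff not α))) implies (((β iff (β and β)) and (α and (β implies γ))) and (((β iff β) and α) iff ((α iff γ) implies (γ implies γ)))) = 3/4 implies 1/2 = 3/4

3/4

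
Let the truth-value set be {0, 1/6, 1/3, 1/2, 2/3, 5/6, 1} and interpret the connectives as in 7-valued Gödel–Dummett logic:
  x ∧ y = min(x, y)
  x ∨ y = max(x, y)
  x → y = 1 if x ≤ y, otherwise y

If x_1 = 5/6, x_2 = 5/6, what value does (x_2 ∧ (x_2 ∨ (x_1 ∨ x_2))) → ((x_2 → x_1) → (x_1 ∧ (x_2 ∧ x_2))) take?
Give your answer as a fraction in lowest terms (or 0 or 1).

1

x_1 ∨ x_2 = 5/6 ∨ 5/6 = 5/6
x_2 ∨ (x_1 ∨ x_2) = 5/6 ∨ 5/6 = 5/6
x_2 ∧ (x_2 ∨ (x_1 ∨ x_2)) = 5/6 ∧ 5/6 = 5/6
x_2 → x_1 = 5/6 → 5/6 = 1
x_2 ∧ x_2 = 5/6 ∧ 5/6 = 5/6
x_1 ∧ (x_2 ∧ x_2) = 5/6 ∧ 5/6 = 5/6
(x_2 → x_1) → (x_1 ∧ (x_2 ∧ x_2)) = 1 → 5/6 = 5/6
(x_2 ∧ (x_2 ∨ (x_1 ∨ x_2))) → ((x_2 → x_1) → (x_1 ∧ (x_2 ∧ x_2))) = 5/6 → 5/6 = 1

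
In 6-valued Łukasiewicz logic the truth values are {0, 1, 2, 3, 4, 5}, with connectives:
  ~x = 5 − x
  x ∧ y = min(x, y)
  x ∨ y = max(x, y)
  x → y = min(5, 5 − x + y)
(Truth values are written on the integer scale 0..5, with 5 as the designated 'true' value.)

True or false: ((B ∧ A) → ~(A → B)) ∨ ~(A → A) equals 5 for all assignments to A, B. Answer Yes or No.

No

Counterexample: take A = 1, B = 1.
B ∧ A = 1 ∧ 1 = 1
A → B = 1 → 1 = 5
~(A → B) = ~5 = 0
(B ∧ A) → ~(A → B) = 1 → 0 = 4
A → A = 1 → 1 = 5
~(A → A) = ~5 = 0
((B ∧ A) → ~(A → B)) ∨ ~(A → A) = 4 ∨ 0 = 4
This gives 4 ≠ 5.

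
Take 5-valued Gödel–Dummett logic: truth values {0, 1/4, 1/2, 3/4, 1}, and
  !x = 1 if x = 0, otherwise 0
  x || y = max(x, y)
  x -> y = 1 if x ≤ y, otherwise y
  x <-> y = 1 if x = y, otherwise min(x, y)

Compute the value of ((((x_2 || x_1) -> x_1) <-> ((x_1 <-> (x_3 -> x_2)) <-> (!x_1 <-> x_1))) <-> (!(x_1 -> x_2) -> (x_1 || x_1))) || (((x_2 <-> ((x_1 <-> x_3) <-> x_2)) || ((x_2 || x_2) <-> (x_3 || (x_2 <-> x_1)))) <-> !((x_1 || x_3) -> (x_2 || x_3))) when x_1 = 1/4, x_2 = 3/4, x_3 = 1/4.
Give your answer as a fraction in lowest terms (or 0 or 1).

x_2 || x_1 = 3/4 || 1/4 = 3/4
(x_2 || x_1) -> x_1 = 3/4 -> 1/4 = 1/4
x_3 -> x_2 = 1/4 -> 3/4 = 1
x_1 <-> (x_3 -> x_2) = 1/4 <-> 1 = 1/4
!x_1 = !1/4 = 0
!x_1 <-> x_1 = 0 <-> 1/4 = 0
(x_1 <-> (x_3 -> x_2)) <-> (!x_1 <-> x_1) = 1/4 <-> 0 = 0
((x_2 || x_1) -> x_1) <-> ((x_1 <-> (x_3 -> x_2)) <-> (!x_1 <-> x_1)) = 1/4 <-> 0 = 0
x_1 -> x_2 = 1/4 -> 3/4 = 1
!(x_1 -> x_2) = !1 = 0
x_1 || x_1 = 1/4 || 1/4 = 1/4
!(x_1 -> x_2) -> (x_1 || x_1) = 0 -> 1/4 = 1
(((x_2 || x_1) -> x_1) <-> ((x_1 <-> (x_3 -> x_2)) <-> (!x_1 <-> x_1))) <-> (!(x_1 -> x_2) -> (x_1 || x_1)) = 0 <-> 1 = 0
x_1 <-> x_3 = 1/4 <-> 1/4 = 1
(x_1 <-> x_3) <-> x_2 = 1 <-> 3/4 = 3/4
x_2 <-> ((x_1 <-> x_3) <-> x_2) = 3/4 <-> 3/4 = 1
x_2 || x_2 = 3/4 || 3/4 = 3/4
x_2 <-> x_1 = 3/4 <-> 1/4 = 1/4
x_3 || (x_2 <-> x_1) = 1/4 || 1/4 = 1/4
(x_2 || x_2) <-> (x_3 || (x_2 <-> x_1)) = 3/4 <-> 1/4 = 1/4
(x_2 <-> ((x_1 <-> x_3) <-> x_2)) || ((x_2 || x_2) <-> (x_3 || (x_2 <-> x_1))) = 1 || 1/4 = 1
x_1 || x_3 = 1/4 || 1/4 = 1/4
x_2 || x_3 = 3/4 || 1/4 = 3/4
(x_1 || x_3) -> (x_2 || x_3) = 1/4 -> 3/4 = 1
!((x_1 || x_3) -> (x_2 || x_3)) = !1 = 0
((x_2 <-> ((x_1 <-> x_3) <-> x_2)) || ((x_2 || x_2) <-> (x_3 || (x_2 <-> x_1)))) <-> !((x_1 || x_3) -> (x_2 || x_3)) = 1 <-> 0 = 0
((((x_2 || x_1) -> x_1) <-> ((x_1 <-> (x_3 -> x_2)) <-> (!x_1 <-> x_1))) <-> (!(x_1 -> x_2) -> (x_1 || x_1))) || (((x_2 <-> ((x_1 <-> x_3) <-> x_2)) || ((x_2 || x_2) <-> (x_3 || (x_2 <-> x_1)))) <-> !((x_1 || x_3) -> (x_2 || x_3))) = 0 || 0 = 0

0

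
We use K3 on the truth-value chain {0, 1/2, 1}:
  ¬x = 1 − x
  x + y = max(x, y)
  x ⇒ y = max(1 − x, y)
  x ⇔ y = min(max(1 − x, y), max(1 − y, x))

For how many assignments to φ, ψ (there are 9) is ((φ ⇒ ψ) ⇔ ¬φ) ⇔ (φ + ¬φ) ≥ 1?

4

φ = 0, ψ = 0 ↦ 1  ≥
φ = 0, ψ = 1/2 ↦ 1  ≥
φ = 0, ψ = 1 ↦ 1  ≥
φ = 1/2, ψ = 0 ↦ 1/2  <
φ = 1/2, ψ = 1/2 ↦ 1/2  <
φ = 1/2, ψ = 1 ↦ 1/2  <
φ = 1, ψ = 0 ↦ 1  ≥
φ = 1, ψ = 1/2 ↦ 1/2  <
φ = 1, ψ = 1 ↦ 0  <
So 4 of the 9 assignments meet the threshold.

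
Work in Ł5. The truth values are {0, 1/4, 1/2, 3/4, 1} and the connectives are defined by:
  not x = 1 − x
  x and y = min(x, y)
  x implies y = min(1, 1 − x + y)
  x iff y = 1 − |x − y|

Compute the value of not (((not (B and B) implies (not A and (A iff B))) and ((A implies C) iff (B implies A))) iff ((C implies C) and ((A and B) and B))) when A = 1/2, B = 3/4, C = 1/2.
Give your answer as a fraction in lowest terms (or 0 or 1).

1/4

B and B = 3/4 and 3/4 = 3/4
not (B and B) = not 3/4 = 1/4
not A = not 1/2 = 1/2
A iff B = 1/2 iff 3/4 = 3/4
not A and (A iff B) = 1/2 and 3/4 = 1/2
not (B and B) implies (not A and (A iff B)) = 1/4 implies 1/2 = 1
A implies C = 1/2 implies 1/2 = 1
B implies A = 3/4 implies 1/2 = 3/4
(A implies C) iff (B implies A) = 1 iff 3/4 = 3/4
(not (B and B) implies (not A and (A iff B))) and ((A implies C) iff (B implies A)) = 1 and 3/4 = 3/4
C implies C = 1/2 implies 1/2 = 1
A and B = 1/2 and 3/4 = 1/2
(A and B) and B = 1/2 and 3/4 = 1/2
(C implies C) and ((A and B) and B) = 1 and 1/2 = 1/2
((not (B and B) implies (not A and (A iff B))) and ((A implies C) iff (B implies A))) iff ((C implies C) and ((A and B) and B)) = 3/4 iff 1/2 = 3/4
not (((not (B and B) implies (not A and (A iff B))) and ((A implies C) iff (B implies A))) iff ((C implies C) and ((A and B) and B))) = not 3/4 = 1/4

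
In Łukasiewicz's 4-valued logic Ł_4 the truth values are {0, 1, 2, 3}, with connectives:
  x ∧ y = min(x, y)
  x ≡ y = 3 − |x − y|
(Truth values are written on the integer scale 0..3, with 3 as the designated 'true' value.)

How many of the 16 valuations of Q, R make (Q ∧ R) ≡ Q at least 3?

10

Q = 0, R = 0 ↦ 3  ≥
Q = 0, R = 1 ↦ 3  ≥
Q = 0, R = 2 ↦ 3  ≥
Q = 0, R = 3 ↦ 3  ≥
Q = 1, R = 0 ↦ 2  <
Q = 1, R = 1 ↦ 3  ≥
Q = 1, R = 2 ↦ 3  ≥
Q = 1, R = 3 ↦ 3  ≥
Q = 2, R = 0 ↦ 1  <
Q = 2, R = 1 ↦ 2  <
Q = 2, R = 2 ↦ 3  ≥
Q = 2, R = 3 ↦ 3  ≥
Q = 3, R = 0 ↦ 0  <
Q = 3, R = 1 ↦ 1  <
Q = 3, R = 2 ↦ 2  <
Q = 3, R = 3 ↦ 3  ≥
So 10 of the 16 assignments meet the threshold.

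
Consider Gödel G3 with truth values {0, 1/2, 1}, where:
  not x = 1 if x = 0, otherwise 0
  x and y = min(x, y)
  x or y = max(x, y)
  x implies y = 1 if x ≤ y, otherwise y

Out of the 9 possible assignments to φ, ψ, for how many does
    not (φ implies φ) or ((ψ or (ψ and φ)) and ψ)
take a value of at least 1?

3

φ = 0, ψ = 0 ↦ 0  <
φ = 0, ψ = 1/2 ↦ 1/2  <
φ = 0, ψ = 1 ↦ 1  ≥
φ = 1/2, ψ = 0 ↦ 0  <
φ = 1/2, ψ = 1/2 ↦ 1/2  <
φ = 1/2, ψ = 1 ↦ 1  ≥
φ = 1, ψ = 0 ↦ 0  <
φ = 1, ψ = 1/2 ↦ 1/2  <
φ = 1, ψ = 1 ↦ 1  ≥
So 3 of the 9 assignments meet the threshold.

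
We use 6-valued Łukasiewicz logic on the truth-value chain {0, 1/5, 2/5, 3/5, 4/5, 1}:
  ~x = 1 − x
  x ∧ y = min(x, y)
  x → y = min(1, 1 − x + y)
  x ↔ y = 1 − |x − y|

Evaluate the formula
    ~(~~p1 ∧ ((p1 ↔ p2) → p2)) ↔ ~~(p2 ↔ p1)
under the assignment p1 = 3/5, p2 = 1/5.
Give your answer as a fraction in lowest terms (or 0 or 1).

4/5

~p1 = ~3/5 = 2/5
~~p1 = ~2/5 = 3/5
p1 ↔ p2 = 3/5 ↔ 1/5 = 3/5
(p1 ↔ p2) → p2 = 3/5 → 1/5 = 3/5
~~p1 ∧ ((p1 ↔ p2) → p2) = 3/5 ∧ 3/5 = 3/5
~(~~p1 ∧ ((p1 ↔ p2) → p2)) = ~3/5 = 2/5
p2 ↔ p1 = 1/5 ↔ 3/5 = 3/5
~(p2 ↔ p1) = ~3/5 = 2/5
~~(p2 ↔ p1) = ~2/5 = 3/5
~(~~p1 ∧ ((p1 ↔ p2) → p2)) ↔ ~~(p2 ↔ p1) = 2/5 ↔ 3/5 = 4/5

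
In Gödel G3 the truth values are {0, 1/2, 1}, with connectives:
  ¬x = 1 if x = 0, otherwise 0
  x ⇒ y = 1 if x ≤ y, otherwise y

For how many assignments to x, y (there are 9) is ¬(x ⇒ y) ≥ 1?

x = 0, y = 0 ↦ 0  <
x = 0, y = 1/2 ↦ 0  <
x = 0, y = 1 ↦ 0  <
x = 1/2, y = 0 ↦ 1  ≥
x = 1/2, y = 1/2 ↦ 0  <
x = 1/2, y = 1 ↦ 0  <
x = 1, y = 0 ↦ 1  ≥
x = 1, y = 1/2 ↦ 0  <
x = 1, y = 1 ↦ 0  <
So 2 of the 9 assignments meet the threshold.

2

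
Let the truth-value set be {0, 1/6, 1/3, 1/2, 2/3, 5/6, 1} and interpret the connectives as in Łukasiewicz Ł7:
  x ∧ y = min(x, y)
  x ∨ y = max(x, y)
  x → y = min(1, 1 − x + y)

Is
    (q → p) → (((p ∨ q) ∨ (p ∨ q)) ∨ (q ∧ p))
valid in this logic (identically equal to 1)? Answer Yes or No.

No

Counterexample: take p = 0, q = 0.
q → p = 0 → 0 = 1
p ∨ q = 0 ∨ 0 = 0
p ∨ q = 0 ∨ 0 = 0
(p ∨ q) ∨ (p ∨ q) = 0 ∨ 0 = 0
q ∧ p = 0 ∧ 0 = 0
((p ∨ q) ∨ (p ∨ q)) ∨ (q ∧ p) = 0 ∨ 0 = 0
(q → p) → (((p ∨ q) ∨ (p ∨ q)) ∨ (q ∧ p)) = 1 → 0 = 0
This gives 0 ≠ 1.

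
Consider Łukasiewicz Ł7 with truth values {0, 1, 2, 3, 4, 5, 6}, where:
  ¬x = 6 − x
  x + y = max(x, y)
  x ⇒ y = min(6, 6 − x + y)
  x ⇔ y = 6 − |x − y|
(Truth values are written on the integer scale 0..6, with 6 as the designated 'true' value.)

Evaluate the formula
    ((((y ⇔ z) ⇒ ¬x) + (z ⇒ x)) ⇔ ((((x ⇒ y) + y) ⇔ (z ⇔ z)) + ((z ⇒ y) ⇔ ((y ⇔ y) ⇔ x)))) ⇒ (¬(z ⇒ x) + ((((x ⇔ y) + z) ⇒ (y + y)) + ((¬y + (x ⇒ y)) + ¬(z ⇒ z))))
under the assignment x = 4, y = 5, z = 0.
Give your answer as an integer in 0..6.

6

y ⇔ z = 5 ⇔ 0 = 1
¬x = ¬4 = 2
(y ⇔ z) ⇒ ¬x = 1 ⇒ 2 = 6
z ⇒ x = 0 ⇒ 4 = 6
((y ⇔ z) ⇒ ¬x) + (z ⇒ x) = 6 + 6 = 6
x ⇒ y = 4 ⇒ 5 = 6
(x ⇒ y) + y = 6 + 5 = 6
z ⇔ z = 0 ⇔ 0 = 6
((x ⇒ y) + y) ⇔ (z ⇔ z) = 6 ⇔ 6 = 6
z ⇒ y = 0 ⇒ 5 = 6
y ⇔ y = 5 ⇔ 5 = 6
(y ⇔ y) ⇔ x = 6 ⇔ 4 = 4
(z ⇒ y) ⇔ ((y ⇔ y) ⇔ x) = 6 ⇔ 4 = 4
(((x ⇒ y) + y) ⇔ (z ⇔ z)) + ((z ⇒ y) ⇔ ((y ⇔ y) ⇔ x)) = 6 + 4 = 6
(((y ⇔ z) ⇒ ¬x) + (z ⇒ x)) ⇔ ((((x ⇒ y) + y) ⇔ (z ⇔ z)) + ((z ⇒ y) ⇔ ((y ⇔ y) ⇔ x))) = 6 ⇔ 6 = 6
z ⇒ x = 0 ⇒ 4 = 6
¬(z ⇒ x) = ¬6 = 0
x ⇔ y = 4 ⇔ 5 = 5
(x ⇔ y) + z = 5 + 0 = 5
y + y = 5 + 5 = 5
((x ⇔ y) + z) ⇒ (y + y) = 5 ⇒ 5 = 6
¬y = ¬5 = 1
x ⇒ y = 4 ⇒ 5 = 6
¬y + (x ⇒ y) = 1 + 6 = 6
z ⇒ z = 0 ⇒ 0 = 6
¬(z ⇒ z) = ¬6 = 0
(¬y + (x ⇒ y)) + ¬(z ⇒ z) = 6 + 0 = 6
(((x ⇔ y) + z) ⇒ (y + y)) + ((¬y + (x ⇒ y)) + ¬(z ⇒ z)) = 6 + 6 = 6
¬(z ⇒ x) + ((((x ⇔ y) + z) ⇒ (y + y)) + ((¬y + (x ⇒ y)) + ¬(z ⇒ z))) = 0 + 6 = 6
((((y ⇔ z) ⇒ ¬x) + (z ⇒ x)) ⇔ ((((x ⇒ y) + y) ⇔ (z ⇔ z)) + ((z ⇒ y) ⇔ ((y ⇔ y) ⇔ x)))) ⇒ (¬(z ⇒ x) + ((((x ⇔ y) + z) ⇒ (y + y)) + ((¬y + (x ⇒ y)) + ¬(z ⇒ z)))) = 6 ⇒ 6 = 6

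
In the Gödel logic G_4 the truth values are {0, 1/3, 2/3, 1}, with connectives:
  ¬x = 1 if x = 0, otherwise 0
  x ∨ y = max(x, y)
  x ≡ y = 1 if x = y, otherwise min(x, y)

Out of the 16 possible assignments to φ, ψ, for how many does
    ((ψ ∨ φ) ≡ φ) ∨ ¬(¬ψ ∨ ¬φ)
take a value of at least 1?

φ = 0, ψ = 0 ↦ 1  ≥
φ = 0, ψ = 1/3 ↦ 0  <
φ = 0, ψ = 2/3 ↦ 0  <
φ = 0, ψ = 1 ↦ 0  <
φ = 1/3, ψ = 0 ↦ 1  ≥
φ = 1/3, ψ = 1/3 ↦ 1  ≥
φ = 1/3, ψ = 2/3 ↦ 1  ≥
φ = 1/3, ψ = 1 ↦ 1  ≥
φ = 2/3, ψ = 0 ↦ 1  ≥
φ = 2/3, ψ = 1/3 ↦ 1  ≥
φ = 2/3, ψ = 2/3 ↦ 1  ≥
φ = 2/3, ψ = 1 ↦ 1  ≥
φ = 1, ψ = 0 ↦ 1  ≥
φ = 1, ψ = 1/3 ↦ 1  ≥
φ = 1, ψ = 2/3 ↦ 1  ≥
φ = 1, ψ = 1 ↦ 1  ≥
So 13 of the 16 assignments meet the threshold.

13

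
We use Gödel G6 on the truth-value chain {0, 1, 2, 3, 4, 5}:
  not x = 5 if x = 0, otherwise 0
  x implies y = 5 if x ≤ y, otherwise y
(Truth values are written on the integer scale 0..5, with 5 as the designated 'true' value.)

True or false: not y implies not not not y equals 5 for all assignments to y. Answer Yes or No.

y = 0 ↦ 5
y = 1 ↦ 5
y = 2 ↦ 5
y = 3 ↦ 5
y = 4 ↦ 5
y = 5 ↦ 5
Every assignment gives a value ≥ 5.

Yes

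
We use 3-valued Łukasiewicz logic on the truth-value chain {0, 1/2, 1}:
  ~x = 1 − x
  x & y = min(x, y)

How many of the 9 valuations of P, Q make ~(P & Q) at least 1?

5

P = 0, Q = 0 ↦ 1  ≥
P = 0, Q = 1/2 ↦ 1  ≥
P = 0, Q = 1 ↦ 1  ≥
P = 1/2, Q = 0 ↦ 1  ≥
P = 1/2, Q = 1/2 ↦ 1/2  <
P = 1/2, Q = 1 ↦ 1/2  <
P = 1, Q = 0 ↦ 1  ≥
P = 1, Q = 1/2 ↦ 1/2  <
P = 1, Q = 1 ↦ 0  <
So 5 of the 9 assignments meet the threshold.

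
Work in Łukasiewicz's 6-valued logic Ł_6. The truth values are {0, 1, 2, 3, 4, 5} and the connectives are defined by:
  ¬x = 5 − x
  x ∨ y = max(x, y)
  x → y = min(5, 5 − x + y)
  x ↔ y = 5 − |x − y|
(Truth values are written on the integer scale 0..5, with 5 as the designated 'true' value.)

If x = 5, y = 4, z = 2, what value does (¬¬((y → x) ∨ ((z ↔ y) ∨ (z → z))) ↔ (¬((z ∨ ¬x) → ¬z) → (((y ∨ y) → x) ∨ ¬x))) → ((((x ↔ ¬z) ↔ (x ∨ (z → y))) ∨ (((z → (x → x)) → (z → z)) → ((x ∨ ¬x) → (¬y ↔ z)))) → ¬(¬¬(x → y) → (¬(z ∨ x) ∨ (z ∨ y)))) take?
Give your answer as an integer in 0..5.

y → x = 4 → 5 = 5
z ↔ y = 2 ↔ 4 = 3
z → z = 2 → 2 = 5
(z ↔ y) ∨ (z → z) = 3 ∨ 5 = 5
(y → x) ∨ ((z ↔ y) ∨ (z → z)) = 5 ∨ 5 = 5
¬((y → x) ∨ ((z ↔ y) ∨ (z → z))) = ¬5 = 0
¬¬((y → x) ∨ ((z ↔ y) ∨ (z → z))) = ¬0 = 5
¬x = ¬5 = 0
z ∨ ¬x = 2 ∨ 0 = 2
¬z = ¬2 = 3
(z ∨ ¬x) → ¬z = 2 → 3 = 5
¬((z ∨ ¬x) → ¬z) = ¬5 = 0
y ∨ y = 4 ∨ 4 = 4
(y ∨ y) → x = 4 → 5 = 5
¬x = ¬5 = 0
((y ∨ y) → x) ∨ ¬x = 5 ∨ 0 = 5
¬((z ∨ ¬x) → ¬z) → (((y ∨ y) → x) ∨ ¬x) = 0 → 5 = 5
¬¬((y → x) ∨ ((z ↔ y) ∨ (z → z))) ↔ (¬((z ∨ ¬x) → ¬z) → (((y ∨ y) → x) ∨ ¬x)) = 5 ↔ 5 = 5
¬z = ¬2 = 3
x ↔ ¬z = 5 ↔ 3 = 3
z → y = 2 → 4 = 5
x ∨ (z → y) = 5 ∨ 5 = 5
(x ↔ ¬z) ↔ (x ∨ (z → y)) = 3 ↔ 5 = 3
x → x = 5 → 5 = 5
z → (x → x) = 2 → 5 = 5
z → z = 2 → 2 = 5
(z → (x → x)) → (z → z) = 5 → 5 = 5
¬x = ¬5 = 0
x ∨ ¬x = 5 ∨ 0 = 5
¬y = ¬4 = 1
¬y ↔ z = 1 ↔ 2 = 4
(x ∨ ¬x) → (¬y ↔ z) = 5 → 4 = 4
((z → (x → x)) → (z → z)) → ((x ∨ ¬x) → (¬y ↔ z)) = 5 → 4 = 4
((x ↔ ¬z) ↔ (x ∨ (z → y))) ∨ (((z → (x → x)) → (z → z)) → ((x ∨ ¬x) → (¬y ↔ z))) = 3 ∨ 4 = 4
x → y = 5 → 4 = 4
¬(x → y) = ¬4 = 1
¬¬(x → y) = ¬1 = 4
z ∨ x = 2 ∨ 5 = 5
¬(z ∨ x) = ¬5 = 0
z ∨ y = 2 ∨ 4 = 4
¬(z ∨ x) ∨ (z ∨ y) = 0 ∨ 4 = 4
¬¬(x → y) → (¬(z ∨ x) ∨ (z ∨ y)) = 4 → 4 = 5
¬(¬¬(x → y) → (¬(z ∨ x) ∨ (z ∨ y))) = ¬5 = 0
(((x ↔ ¬z) ↔ (x ∨ (z → y))) ∨ (((z → (x → x)) → (z → z)) → ((x ∨ ¬x) → (¬y ↔ z)))) → ¬(¬¬(x → y) → (¬(z ∨ x) ∨ (z ∨ y))) = 4 → 0 = 1
(¬¬((y → x) ∨ ((z ↔ y) ∨ (z → z))) ↔ (¬((z ∨ ¬x) → ¬z) → (((y ∨ y) → x) ∨ ¬x))) → ((((x ↔ ¬z) ↔ (x ∨ (z → y))) ∨ (((z → (x → x)) → (z → z)) → ((x ∨ ¬x) → (¬y ↔ z)))) → ¬(¬¬(x → y) → (¬(z ∨ x) ∨ (z ∨ y)))) = 5 → 1 = 1

1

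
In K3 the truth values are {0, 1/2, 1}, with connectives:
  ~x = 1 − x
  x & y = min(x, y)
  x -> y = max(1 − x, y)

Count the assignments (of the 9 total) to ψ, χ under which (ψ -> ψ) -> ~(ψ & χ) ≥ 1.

5

ψ = 0, χ = 0 ↦ 1  ≥
ψ = 0, χ = 1/2 ↦ 1  ≥
ψ = 0, χ = 1 ↦ 1  ≥
ψ = 1/2, χ = 0 ↦ 1  ≥
ψ = 1/2, χ = 1/2 ↦ 1/2  <
ψ = 1/2, χ = 1 ↦ 1/2  <
ψ = 1, χ = 0 ↦ 1  ≥
ψ = 1, χ = 1/2 ↦ 1/2  <
ψ = 1, χ = 1 ↦ 0  <
So 5 of the 9 assignments meet the threshold.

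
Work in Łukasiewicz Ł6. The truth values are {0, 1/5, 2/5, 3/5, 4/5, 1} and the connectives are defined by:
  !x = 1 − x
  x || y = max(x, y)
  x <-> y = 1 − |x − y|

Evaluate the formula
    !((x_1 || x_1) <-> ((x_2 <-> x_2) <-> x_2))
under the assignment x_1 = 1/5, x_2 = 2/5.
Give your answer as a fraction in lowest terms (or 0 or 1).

1/5

x_1 || x_1 = 1/5 || 1/5 = 1/5
x_2 <-> x_2 = 2/5 <-> 2/5 = 1
(x_2 <-> x_2) <-> x_2 = 1 <-> 2/5 = 2/5
(x_1 || x_1) <-> ((x_2 <-> x_2) <-> x_2) = 1/5 <-> 2/5 = 4/5
!((x_1 || x_1) <-> ((x_2 <-> x_2) <-> x_2)) = !4/5 = 1/5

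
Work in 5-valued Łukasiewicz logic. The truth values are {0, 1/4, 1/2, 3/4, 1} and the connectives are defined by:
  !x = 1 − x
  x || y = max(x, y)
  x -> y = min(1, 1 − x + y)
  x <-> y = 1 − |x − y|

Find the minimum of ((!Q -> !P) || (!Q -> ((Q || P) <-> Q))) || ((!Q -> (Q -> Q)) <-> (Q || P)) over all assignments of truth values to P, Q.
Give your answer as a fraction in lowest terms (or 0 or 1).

Take P = 1/2, Q = 0:
!Q = !0 = 1
!P = !1/2 = 1/2
!Q -> !P = 1 -> 1/2 = 1/2
!Q = !0 = 1
Q || P = 0 || 1/2 = 1/2
(Q || P) <-> Q = 1/2 <-> 0 = 1/2
!Q -> ((Q || P) <-> Q) = 1 -> 1/2 = 1/2
(!Q -> !P) || (!Q -> ((Q || P) <-> Q)) = 1/2 || 1/2 = 1/2
!Q = !0 = 1
Q -> Q = 0 -> 0 = 1
!Q -> (Q -> Q) = 1 -> 1 = 1
Q || P = 0 || 1/2 = 1/2
(!Q -> (Q -> Q)) <-> (Q || P) = 1 <-> 1/2 = 1/2
((!Q -> !P) || (!Q -> ((Q || P) <-> Q))) || ((!Q -> (Q -> Q)) <-> (Q || P)) = 1/2 || 1/2 = 1/2
No assignment yields a value below 1/2, so this is the minimum.

1/2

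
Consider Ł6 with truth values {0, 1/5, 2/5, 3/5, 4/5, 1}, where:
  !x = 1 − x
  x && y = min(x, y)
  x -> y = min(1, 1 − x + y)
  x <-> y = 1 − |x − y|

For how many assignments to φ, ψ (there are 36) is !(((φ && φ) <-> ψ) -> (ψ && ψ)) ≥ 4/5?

value 1: 1 assignment (counts)
value 4/5: 2 assignments (counts)
value 3/5: 4 assignments
value 2/5: 5 assignments
value 1/5: 7 assignments
value 0: 17 assignments
So 3 of the 36 assignments meet the threshold.

3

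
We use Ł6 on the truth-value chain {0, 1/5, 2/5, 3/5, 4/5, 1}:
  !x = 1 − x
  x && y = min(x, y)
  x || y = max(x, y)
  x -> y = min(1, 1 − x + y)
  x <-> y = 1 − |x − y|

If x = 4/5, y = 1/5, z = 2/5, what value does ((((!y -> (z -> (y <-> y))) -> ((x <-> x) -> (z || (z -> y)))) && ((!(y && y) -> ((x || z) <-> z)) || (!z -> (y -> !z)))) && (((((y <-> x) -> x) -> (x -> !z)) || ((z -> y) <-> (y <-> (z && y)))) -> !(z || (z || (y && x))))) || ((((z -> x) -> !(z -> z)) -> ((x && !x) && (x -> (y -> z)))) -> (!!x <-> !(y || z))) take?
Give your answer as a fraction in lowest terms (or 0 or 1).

!y = !1/5 = 4/5
y <-> y = 1/5 <-> 1/5 = 1
z -> (y <-> y) = 2/5 -> 1 = 1
!y -> (z -> (y <-> y)) = 4/5 -> 1 = 1
x <-> x = 4/5 <-> 4/5 = 1
z -> y = 2/5 -> 1/5 = 4/5
z || (z -> y) = 2/5 || 4/5 = 4/5
(x <-> x) -> (z || (z -> y)) = 1 -> 4/5 = 4/5
(!y -> (z -> (y <-> y))) -> ((x <-> x) -> (z || (z -> y))) = 1 -> 4/5 = 4/5
y && y = 1/5 && 1/5 = 1/5
!(y && y) = !1/5 = 4/5
x || z = 4/5 || 2/5 = 4/5
(x || z) <-> z = 4/5 <-> 2/5 = 3/5
!(y && y) -> ((x || z) <-> z) = 4/5 -> 3/5 = 4/5
!z = !2/5 = 3/5
!z = !2/5 = 3/5
y -> !z = 1/5 -> 3/5 = 1
!z -> (y -> !z) = 3/5 -> 1 = 1
(!(y && y) -> ((x || z) <-> z)) || (!z -> (y -> !z)) = 4/5 || 1 = 1
((!y -> (z -> (y <-> y))) -> ((x <-> x) -> (z || (z -> y)))) && ((!(y && y) -> ((x || z) <-> z)) || (!z -> (y -> !z))) = 4/5 && 1 = 4/5
y <-> x = 1/5 <-> 4/5 = 2/5
(y <-> x) -> x = 2/5 -> 4/5 = 1
!z = !2/5 = 3/5
x -> !z = 4/5 -> 3/5 = 4/5
((y <-> x) -> x) -> (x -> !z) = 1 -> 4/5 = 4/5
z -> y = 2/5 -> 1/5 = 4/5
z && y = 2/5 && 1/5 = 1/5
y <-> (z && y) = 1/5 <-> 1/5 = 1
(z -> y) <-> (y <-> (z && y)) = 4/5 <-> 1 = 4/5
(((y <-> x) -> x) -> (x -> !z)) || ((z -> y) <-> (y <-> (z && y))) = 4/5 || 4/5 = 4/5
y && x = 1/5 && 4/5 = 1/5
z || (y && x) = 2/5 || 1/5 = 2/5
z || (z || (y && x)) = 2/5 || 2/5 = 2/5
!(z || (z || (y && x))) = !2/5 = 3/5
((((y <-> x) -> x) -> (x -> !z)) || ((z -> y) <-> (y <-> (z && y)))) -> !(z || (z || (y && x))) = 4/5 -> 3/5 = 4/5
(((!y -> (z -> (y <-> y))) -> ((x <-> x) -> (z || (z -> y)))) && ((!(y && y) -> ((x || z) <-> z)) || (!z -> (y -> !z)))) && (((((y <-> x) -> x) -> (x -> !z)) || ((z -> y) <-> (y <-> (z && y)))) -> !(z || (z || (y && x)))) = 4/5 && 4/5 = 4/5
z -> x = 2/5 -> 4/5 = 1
z -> z = 2/5 -> 2/5 = 1
!(z -> z) = !1 = 0
(z -> x) -> !(z -> z) = 1 -> 0 = 0
!x = !4/5 = 1/5
x && !x = 4/5 && 1/5 = 1/5
y -> z = 1/5 -> 2/5 = 1
x -> (y -> z) = 4/5 -> 1 = 1
(x && !x) && (x -> (y -> z)) = 1/5 && 1 = 1/5
((z -> x) -> !(z -> z)) -> ((x && !x) && (x -> (y -> z))) = 0 -> 1/5 = 1
!x = !4/5 = 1/5
!!x = !1/5 = 4/5
y || z = 1/5 || 2/5 = 2/5
!(y || z) = !2/5 = 3/5
!!x <-> !(y || z) = 4/5 <-> 3/5 = 4/5
(((z -> x) -> !(z -> z)) -> ((x && !x) && (x -> (y -> z)))) -> (!!x <-> !(y || z)) = 1 -> 4/5 = 4/5
((((!y -> (z -> (y <-> y))) -> ((x <-> x) -> (z || (z -> y)))) && ((!(y && y) -> ((x || z) <-> z)) || (!z -> (y -> !z)))) && (((((y <-> x) -> x) -> (x -> !z)) || ((z -> y) <-> (y <-> (z && y)))) -> !(z || (z || (y && x))))) || ((((z -> x) -> !(z -> z)) -> ((x && !x) && (x -> (y -> z)))) -> (!!x <-> !(y || z))) = 4/5 || 4/5 = 4/5

4/5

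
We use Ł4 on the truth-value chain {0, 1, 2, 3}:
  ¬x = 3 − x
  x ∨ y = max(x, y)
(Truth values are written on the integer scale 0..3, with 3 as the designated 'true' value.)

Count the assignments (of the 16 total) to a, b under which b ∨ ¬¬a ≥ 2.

a = 0, b = 0 ↦ 0  <
a = 0, b = 1 ↦ 1  <
a = 0, b = 2 ↦ 2  ≥
a = 0, b = 3 ↦ 3  ≥
a = 1, b = 0 ↦ 1  <
a = 1, b = 1 ↦ 1  <
a = 1, b = 2 ↦ 2  ≥
a = 1, b = 3 ↦ 3  ≥
a = 2, b = 0 ↦ 2  ≥
a = 2, b = 1 ↦ 2  ≥
a = 2, b = 2 ↦ 2  ≥
a = 2, b = 3 ↦ 3  ≥
a = 3, b = 0 ↦ 3  ≥
a = 3, b = 1 ↦ 3  ≥
a = 3, b = 2 ↦ 3  ≥
a = 3, b = 3 ↦ 3  ≥
So 12 of the 16 assignments meet the threshold.

12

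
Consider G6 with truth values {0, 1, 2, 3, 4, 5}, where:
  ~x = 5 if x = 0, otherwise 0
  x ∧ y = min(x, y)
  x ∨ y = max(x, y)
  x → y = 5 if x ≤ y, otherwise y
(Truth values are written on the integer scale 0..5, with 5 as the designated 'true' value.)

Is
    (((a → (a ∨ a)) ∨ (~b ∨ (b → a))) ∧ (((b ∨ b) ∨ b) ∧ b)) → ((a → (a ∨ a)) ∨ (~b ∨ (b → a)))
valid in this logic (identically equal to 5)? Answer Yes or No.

At a = 3, b = 5, for instance:
a ∨ a = 3 ∨ 3 = 3
a → (a ∨ a) = 3 → 3 = 5
~b = ~5 = 0
b → a = 5 → 3 = 3
~b ∨ (b → a) = 0 ∨ 3 = 3
(a → (a ∨ a)) ∨ (~b ∨ (b → a)) = 5 ∨ 3 = 5
b ∨ b = 5 ∨ 5 = 5
(b ∨ b) ∨ b = 5 ∨ 5 = 5
((b ∨ b) ∨ b) ∧ b = 5 ∧ 5 = 5
((a → (a ∨ a)) ∨ (~b ∨ (b → a))) ∧ (((b ∨ b) ∨ b) ∧ b) = 5 ∧ 5 = 5
(((a → (a ∨ a)) ∨ (~b ∨ (b → a))) ∧ (((b ∨ b) ∨ b) ∧ b)) → ((a → (a ∨ a)) ∨ (~b ∨ (b → a))) = 5 → 5 = 5
and checking the remaining 35 assignments likewise gives ≥ 5 in every case.

Yes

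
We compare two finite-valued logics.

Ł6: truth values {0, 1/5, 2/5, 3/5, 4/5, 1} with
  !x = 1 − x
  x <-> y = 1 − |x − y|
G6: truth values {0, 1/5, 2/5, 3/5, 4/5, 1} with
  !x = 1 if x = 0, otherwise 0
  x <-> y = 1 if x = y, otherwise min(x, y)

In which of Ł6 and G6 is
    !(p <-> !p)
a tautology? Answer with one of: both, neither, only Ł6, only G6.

In Ł6: at p = 1/5 the value is 3/5 — not a tautology.
In G6: every assignment gives 1 — tautology.

only G6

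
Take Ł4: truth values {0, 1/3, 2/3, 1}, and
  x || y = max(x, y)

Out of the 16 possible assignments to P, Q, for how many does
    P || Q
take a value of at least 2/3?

12

P = 0, Q = 0 ↦ 0  <
P = 0, Q = 1/3 ↦ 1/3  <
P = 0, Q = 2/3 ↦ 2/3  ≥
P = 0, Q = 1 ↦ 1  ≥
P = 1/3, Q = 0 ↦ 1/3  <
P = 1/3, Q = 1/3 ↦ 1/3  <
P = 1/3, Q = 2/3 ↦ 2/3  ≥
P = 1/3, Q = 1 ↦ 1  ≥
P = 2/3, Q = 0 ↦ 2/3  ≥
P = 2/3, Q = 1/3 ↦ 2/3  ≥
P = 2/3, Q = 2/3 ↦ 2/3  ≥
P = 2/3, Q = 1 ↦ 1  ≥
P = 1, Q = 0 ↦ 1  ≥
P = 1, Q = 1/3 ↦ 1  ≥
P = 1, Q = 2/3 ↦ 1  ≥
P = 1, Q = 1 ↦ 1  ≥
So 12 of the 16 assignments meet the threshold.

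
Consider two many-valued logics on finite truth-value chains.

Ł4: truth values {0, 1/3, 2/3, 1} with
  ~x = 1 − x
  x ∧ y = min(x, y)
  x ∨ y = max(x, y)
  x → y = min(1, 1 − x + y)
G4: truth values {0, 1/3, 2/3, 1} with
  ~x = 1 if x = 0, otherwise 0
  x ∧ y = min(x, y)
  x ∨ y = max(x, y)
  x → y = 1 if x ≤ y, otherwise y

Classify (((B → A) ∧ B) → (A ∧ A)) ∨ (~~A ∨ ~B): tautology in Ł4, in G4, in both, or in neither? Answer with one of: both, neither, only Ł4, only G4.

In Ł4: at A = 0, B = 1/3 the value is 2/3 — not a tautology.
In G4: every assignment gives 1 — tautology.

only G4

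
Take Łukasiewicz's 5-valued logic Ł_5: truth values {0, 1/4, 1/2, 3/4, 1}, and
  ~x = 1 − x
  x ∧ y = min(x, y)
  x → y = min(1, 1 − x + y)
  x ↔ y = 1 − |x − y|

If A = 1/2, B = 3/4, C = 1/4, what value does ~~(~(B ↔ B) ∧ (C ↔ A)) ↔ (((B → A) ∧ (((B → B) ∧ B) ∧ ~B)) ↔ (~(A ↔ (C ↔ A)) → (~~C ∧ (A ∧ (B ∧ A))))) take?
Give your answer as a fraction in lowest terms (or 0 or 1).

B ↔ B = 3/4 ↔ 3/4 = 1
~(B ↔ B) = ~1 = 0
C ↔ A = 1/4 ↔ 1/2 = 3/4
~(B ↔ B) ∧ (C ↔ A) = 0 ∧ 3/4 = 0
~(~(B ↔ B) ∧ (C ↔ A)) = ~0 = 1
~~(~(B ↔ B) ∧ (C ↔ A)) = ~1 = 0
B → A = 3/4 → 1/2 = 3/4
B → B = 3/4 → 3/4 = 1
(B → B) ∧ B = 1 ∧ 3/4 = 3/4
~B = ~3/4 = 1/4
((B → B) ∧ B) ∧ ~B = 3/4 ∧ 1/4 = 1/4
(B → A) ∧ (((B → B) ∧ B) ∧ ~B) = 3/4 ∧ 1/4 = 1/4
C ↔ A = 1/4 ↔ 1/2 = 3/4
A ↔ (C ↔ A) = 1/2 ↔ 3/4 = 3/4
~(A ↔ (C ↔ A)) = ~3/4 = 1/4
~C = ~1/4 = 3/4
~~C = ~3/4 = 1/4
B ∧ A = 3/4 ∧ 1/2 = 1/2
A ∧ (B ∧ A) = 1/2 ∧ 1/2 = 1/2
~~C ∧ (A ∧ (B ∧ A)) = 1/4 ∧ 1/2 = 1/4
~(A ↔ (C ↔ A)) → (~~C ∧ (A ∧ (B ∧ A))) = 1/4 → 1/4 = 1
((B → A) ∧ (((B → B) ∧ B) ∧ ~B)) ↔ (~(A ↔ (C ↔ A)) → (~~C ∧ (A ∧ (B ∧ A)))) = 1/4 ↔ 1 = 1/4
~~(~(B ↔ B) ∧ (C ↔ A)) ↔ (((B → A) ∧ (((B → B) ∧ B) ∧ ~B)) ↔ (~(A ↔ (C ↔ A)) → (~~C ∧ (A ∧ (B ∧ A))))) = 0 ↔ 1/4 = 3/4

3/4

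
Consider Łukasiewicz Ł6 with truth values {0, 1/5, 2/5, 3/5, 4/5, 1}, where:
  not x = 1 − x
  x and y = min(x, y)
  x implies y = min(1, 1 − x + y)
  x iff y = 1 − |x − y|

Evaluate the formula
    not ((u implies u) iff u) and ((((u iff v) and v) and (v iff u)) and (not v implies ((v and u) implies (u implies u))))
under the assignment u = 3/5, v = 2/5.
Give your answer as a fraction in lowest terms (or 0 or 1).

u implies u = 3/5 implies 3/5 = 1
(u implies u) iff u = 1 iff 3/5 = 3/5
not ((u implies u) iff u) = not 3/5 = 2/5
u iff v = 3/5 iff 2/5 = 4/5
(u iff v) and v = 4/5 and 2/5 = 2/5
v iff u = 2/5 iff 3/5 = 4/5
((u iff v) and v) and (v iff u) = 2/5 and 4/5 = 2/5
not v = not 2/5 = 3/5
v and u = 2/5 and 3/5 = 2/5
u implies u = 3/5 implies 3/5 = 1
(v and u) implies (u implies u) = 2/5 implies 1 = 1
not v implies ((v and u) implies (u implies u)) = 3/5 implies 1 = 1
(((u iff v) and v) and (v iff u)) and (not v implies ((v and u) implies (u implies u))) = 2/5 and 1 = 2/5
not ((u implies u) iff u) and ((((u iff v) and v) and (v iff u)) and (not v implies ((v and u) implies (u implies u)))) = 2/5 and 2/5 = 2/5

2/5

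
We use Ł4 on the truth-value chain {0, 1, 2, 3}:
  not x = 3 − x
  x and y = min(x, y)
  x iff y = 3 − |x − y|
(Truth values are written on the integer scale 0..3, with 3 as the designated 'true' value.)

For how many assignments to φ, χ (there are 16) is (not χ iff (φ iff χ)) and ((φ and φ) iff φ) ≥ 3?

φ = 0, χ = 0 ↦ 3  ≥
φ = 0, χ = 1 ↦ 3  ≥
φ = 0, χ = 2 ↦ 3  ≥
φ = 0, χ = 3 ↦ 3  ≥
φ = 1, χ = 0 ↦ 2  <
φ = 1, χ = 1 ↦ 2  <
φ = 1, χ = 2 ↦ 2  <
φ = 1, χ = 3 ↦ 2  <
φ = 2, χ = 0 ↦ 1  <
φ = 2, χ = 1 ↦ 3  ≥
φ = 2, χ = 2 ↦ 1  <
φ = 2, χ = 3 ↦ 1  <
φ = 3, χ = 0 ↦ 0  <
φ = 3, χ = 1 ↦ 2  <
φ = 3, χ = 2 ↦ 2  <
φ = 3, χ = 3 ↦ 0  <
So 5 of the 16 assignments meet the threshold.

5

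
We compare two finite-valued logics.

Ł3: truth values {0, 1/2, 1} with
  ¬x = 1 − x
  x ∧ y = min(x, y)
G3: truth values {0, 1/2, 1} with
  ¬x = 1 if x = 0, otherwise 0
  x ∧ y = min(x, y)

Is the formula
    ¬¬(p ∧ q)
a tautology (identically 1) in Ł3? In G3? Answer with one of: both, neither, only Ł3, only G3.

In Ł3: at p = 0, q = 0 the value is 0 — not a tautology.
In G3: at p = 0, q = 0 the value is 0 — not a tautology.

neither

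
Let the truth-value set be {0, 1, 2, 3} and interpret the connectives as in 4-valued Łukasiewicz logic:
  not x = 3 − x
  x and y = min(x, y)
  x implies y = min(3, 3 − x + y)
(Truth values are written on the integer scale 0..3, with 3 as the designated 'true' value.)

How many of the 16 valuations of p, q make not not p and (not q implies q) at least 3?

p = 0, q = 0 ↦ 0  <
p = 0, q = 1 ↦ 0  <
p = 0, q = 2 ↦ 0  <
p = 0, q = 3 ↦ 0  <
p = 1, q = 0 ↦ 0  <
p = 1, q = 1 ↦ 1  <
p = 1, q = 2 ↦ 1  <
p = 1, q = 3 ↦ 1  <
p = 2, q = 0 ↦ 0  <
p = 2, q = 1 ↦ 2  <
p = 2, q = 2 ↦ 2  <
p = 2, q = 3 ↦ 2  <
p = 3, q = 0 ↦ 0  <
p = 3, q = 1 ↦ 2  <
p = 3, q = 2 ↦ 3  ≥
p = 3, q = 3 ↦ 3  ≥
So 2 of the 16 assignments meet the threshold.

2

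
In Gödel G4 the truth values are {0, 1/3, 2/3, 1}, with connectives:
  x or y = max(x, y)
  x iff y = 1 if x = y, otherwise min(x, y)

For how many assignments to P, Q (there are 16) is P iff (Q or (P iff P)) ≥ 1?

P = 0, Q = 0 ↦ 0  <
P = 0, Q = 1/3 ↦ 0  <
P = 0, Q = 2/3 ↦ 0  <
P = 0, Q = 1 ↦ 0  <
P = 1/3, Q = 0 ↦ 1/3  <
P = 1/3, Q = 1/3 ↦ 1/3  <
P = 1/3, Q = 2/3 ↦ 1/3  <
P = 1/3, Q = 1 ↦ 1/3  <
P = 2/3, Q = 0 ↦ 2/3  <
P = 2/3, Q = 1/3 ↦ 2/3  <
P = 2/3, Q = 2/3 ↦ 2/3  <
P = 2/3, Q = 1 ↦ 2/3  <
P = 1, Q = 0 ↦ 1  ≥
P = 1, Q = 1/3 ↦ 1  ≥
P = 1, Q = 2/3 ↦ 1  ≥
P = 1, Q = 1 ↦ 1  ≥
So 4 of the 16 assignments meet the threshold.

4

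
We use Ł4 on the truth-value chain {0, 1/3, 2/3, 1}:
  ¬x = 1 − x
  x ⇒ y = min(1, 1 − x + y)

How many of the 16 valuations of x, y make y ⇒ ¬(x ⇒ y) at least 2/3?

x = 0, y = 0 ↦ 1  ≥
x = 0, y = 1/3 ↦ 2/3  ≥
x = 0, y = 2/3 ↦ 1/3  <
x = 0, y = 1 ↦ 0  <
x = 1/3, y = 0 ↦ 1  ≥
x = 1/3, y = 1/3 ↦ 2/3  ≥
x = 1/3, y = 2/3 ↦ 1/3  <
x = 1/3, y = 1 ↦ 0  <
x = 2/3, y = 0 ↦ 1  ≥
x = 2/3, y = 1/3 ↦ 1  ≥
x = 2/3, y = 2/3 ↦ 1/3  <
x = 2/3, y = 1 ↦ 0  <
x = 1, y = 0 ↦ 1  ≥
x = 1, y = 1/3 ↦ 1  ≥
x = 1, y = 2/3 ↦ 2/3  ≥
x = 1, y = 1 ↦ 0  <
So 9 of the 16 assignments meet the threshold.

9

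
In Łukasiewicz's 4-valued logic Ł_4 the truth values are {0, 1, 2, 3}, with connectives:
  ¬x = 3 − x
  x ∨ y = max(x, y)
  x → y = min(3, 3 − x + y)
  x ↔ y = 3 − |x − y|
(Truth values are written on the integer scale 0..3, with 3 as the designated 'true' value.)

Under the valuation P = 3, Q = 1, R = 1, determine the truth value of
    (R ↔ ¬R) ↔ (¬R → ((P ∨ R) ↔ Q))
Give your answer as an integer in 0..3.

3

¬R = ¬1 = 2
R ↔ ¬R = 1 ↔ 2 = 2
¬R = ¬1 = 2
P ∨ R = 3 ∨ 1 = 3
(P ∨ R) ↔ Q = 3 ↔ 1 = 1
¬R → ((P ∨ R) ↔ Q) = 2 → 1 = 2
(R ↔ ¬R) ↔ (¬R → ((P ∨ R) ↔ Q)) = 2 ↔ 2 = 3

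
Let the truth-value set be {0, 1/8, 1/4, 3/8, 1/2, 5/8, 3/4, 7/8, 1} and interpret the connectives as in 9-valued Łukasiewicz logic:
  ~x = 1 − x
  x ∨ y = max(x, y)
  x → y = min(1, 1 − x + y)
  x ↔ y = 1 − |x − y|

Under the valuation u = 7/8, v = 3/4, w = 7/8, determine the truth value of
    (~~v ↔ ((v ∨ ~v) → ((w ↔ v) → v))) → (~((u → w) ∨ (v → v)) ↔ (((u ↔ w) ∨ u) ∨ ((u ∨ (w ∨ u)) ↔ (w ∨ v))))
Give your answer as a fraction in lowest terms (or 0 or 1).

1/4

~v = ~3/4 = 1/4
~~v = ~1/4 = 3/4
~v = ~3/4 = 1/4
v ∨ ~v = 3/4 ∨ 1/4 = 3/4
w ↔ v = 7/8 ↔ 3/4 = 7/8
(w ↔ v) → v = 7/8 → 3/4 = 7/8
(v ∨ ~v) → ((w ↔ v) → v) = 3/4 → 7/8 = 1
~~v ↔ ((v ∨ ~v) → ((w ↔ v) → v)) = 3/4 ↔ 1 = 3/4
u → w = 7/8 → 7/8 = 1
v → v = 3/4 → 3/4 = 1
(u → w) ∨ (v → v) = 1 ∨ 1 = 1
~((u → w) ∨ (v → v)) = ~1 = 0
u ↔ w = 7/8 ↔ 7/8 = 1
(u ↔ w) ∨ u = 1 ∨ 7/8 = 1
w ∨ u = 7/8 ∨ 7/8 = 7/8
u ∨ (w ∨ u) = 7/8 ∨ 7/8 = 7/8
w ∨ v = 7/8 ∨ 3/4 = 7/8
(u ∨ (w ∨ u)) ↔ (w ∨ v) = 7/8 ↔ 7/8 = 1
((u ↔ w) ∨ u) ∨ ((u ∨ (w ∨ u)) ↔ (w ∨ v)) = 1 ∨ 1 = 1
~((u → w) ∨ (v → v)) ↔ (((u ↔ w) ∨ u) ∨ ((u ∨ (w ∨ u)) ↔ (w ∨ v))) = 0 ↔ 1 = 0
(~~v ↔ ((v ∨ ~v) → ((w ↔ v) → v))) → (~((u → w) ∨ (v → v)) ↔ (((u ↔ w) ∨ u) ∨ ((u ∨ (w ∨ u)) ↔ (w ∨ v)))) = 3/4 → 0 = 1/4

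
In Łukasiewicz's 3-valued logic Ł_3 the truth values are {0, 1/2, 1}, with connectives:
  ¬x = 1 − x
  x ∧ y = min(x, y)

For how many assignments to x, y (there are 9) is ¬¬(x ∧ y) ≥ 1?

x = 0, y = 0 ↦ 0  <
x = 0, y = 1/2 ↦ 0  <
x = 0, y = 1 ↦ 0  <
x = 1/2, y = 0 ↦ 0  <
x = 1/2, y = 1/2 ↦ 1/2  <
x = 1/2, y = 1 ↦ 1/2  <
x = 1, y = 0 ↦ 0  <
x = 1, y = 1/2 ↦ 1/2  <
x = 1, y = 1 ↦ 1  ≥
So 1 of the 9 assignments meets the threshold.

1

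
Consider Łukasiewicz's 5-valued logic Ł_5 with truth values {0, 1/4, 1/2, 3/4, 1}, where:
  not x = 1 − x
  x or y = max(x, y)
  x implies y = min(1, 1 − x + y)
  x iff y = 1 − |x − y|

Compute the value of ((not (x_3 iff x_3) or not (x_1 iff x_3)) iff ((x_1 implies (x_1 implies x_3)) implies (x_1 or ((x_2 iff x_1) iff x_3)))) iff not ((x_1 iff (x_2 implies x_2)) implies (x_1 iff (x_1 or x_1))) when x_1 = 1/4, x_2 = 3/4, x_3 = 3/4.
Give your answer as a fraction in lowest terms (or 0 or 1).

x_3 iff x_3 = 3/4 iff 3/4 = 1
not (x_3 iff x_3) = not 1 = 0
x_1 iff x_3 = 1/4 iff 3/4 = 1/2
not (x_1 iff x_3) = not 1/2 = 1/2
not (x_3 iff x_3) or not (x_1 iff x_3) = 0 or 1/2 = 1/2
x_1 implies x_3 = 1/4 implies 3/4 = 1
x_1 implies (x_1 implies x_3) = 1/4 implies 1 = 1
x_2 iff x_1 = 3/4 iff 1/4 = 1/2
(x_2 iff x_1) iff x_3 = 1/2 iff 3/4 = 3/4
x_1 or ((x_2 iff x_1) iff x_3) = 1/4 or 3/4 = 3/4
(x_1 implies (x_1 implies x_3)) implies (x_1 or ((x_2 iff x_1) iff x_3)) = 1 implies 3/4 = 3/4
(not (x_3 iff x_3) or not (x_1 iff x_3)) iff ((x_1 implies (x_1 implies x_3)) implies (x_1 or ((x_2 iff x_1) iff x_3))) = 1/2 iff 3/4 = 3/4
x_2 implies x_2 = 3/4 implies 3/4 = 1
x_1 iff (x_2 implies x_2) = 1/4 iff 1 = 1/4
x_1 or x_1 = 1/4 or 1/4 = 1/4
x_1 iff (x_1 or x_1) = 1/4 iff 1/4 = 1
(x_1 iff (x_2 implies x_2)) implies (x_1 iff (x_1 or x_1)) = 1/4 implies 1 = 1
not ((x_1 iff (x_2 implies x_2)) implies (x_1 iff (x_1 or x_1))) = not 1 = 0
((not (x_3 iff x_3) or not (x_1 iff x_3)) iff ((x_1 implies (x_1 implies x_3)) implies (x_1 or ((x_2 iff x_1) iff x_3)))) iff not ((x_1 iff (x_2 implies x_2)) implies (x_1 iff (x_1 or x_1))) = 3/4 iff 0 = 1/4

1/4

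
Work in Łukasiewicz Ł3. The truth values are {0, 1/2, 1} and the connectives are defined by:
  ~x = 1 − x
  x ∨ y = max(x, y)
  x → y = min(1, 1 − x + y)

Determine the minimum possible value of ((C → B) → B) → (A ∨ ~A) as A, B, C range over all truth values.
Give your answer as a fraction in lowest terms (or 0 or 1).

Take A = 1/2, B = 0, C = 1:
C → B = 1 → 0 = 0
(C → B) → B = 0 → 0 = 1
~A = ~1/2 = 1/2
A ∨ ~A = 1/2 ∨ 1/2 = 1/2
((C → B) → B) → (A ∨ ~A) = 1 → 1/2 = 1/2
No assignment yields a value below 1/2, so this is the minimum.

1/2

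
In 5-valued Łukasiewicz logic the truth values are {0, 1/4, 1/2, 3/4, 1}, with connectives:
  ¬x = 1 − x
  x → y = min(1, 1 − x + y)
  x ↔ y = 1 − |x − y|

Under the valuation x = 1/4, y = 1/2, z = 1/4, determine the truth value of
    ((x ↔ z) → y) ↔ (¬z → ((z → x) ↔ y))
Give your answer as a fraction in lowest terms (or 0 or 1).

x ↔ z = 1/4 ↔ 1/4 = 1
(x ↔ z) → y = 1 → 1/2 = 1/2
¬z = ¬1/4 = 3/4
z → x = 1/4 → 1/4 = 1
(z → x) ↔ y = 1 ↔ 1/2 = 1/2
¬z → ((z → x) ↔ y) = 3/4 → 1/2 = 3/4
((x ↔ z) → y) ↔ (¬z → ((z → x) ↔ y)) = 1/2 ↔ 3/4 = 3/4

3/4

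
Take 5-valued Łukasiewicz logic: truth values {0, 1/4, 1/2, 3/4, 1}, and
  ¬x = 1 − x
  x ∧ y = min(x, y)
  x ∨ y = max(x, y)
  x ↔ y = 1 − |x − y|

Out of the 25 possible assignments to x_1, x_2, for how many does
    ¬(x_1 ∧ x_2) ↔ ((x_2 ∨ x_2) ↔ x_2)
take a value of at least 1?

9

value 1: 9 assignments (counts)
value 3/4: 7 assignments
value 1/2: 5 assignments
value 1/4: 3 assignments
value 0: 1 assignment
So 9 of the 25 assignments meet the threshold.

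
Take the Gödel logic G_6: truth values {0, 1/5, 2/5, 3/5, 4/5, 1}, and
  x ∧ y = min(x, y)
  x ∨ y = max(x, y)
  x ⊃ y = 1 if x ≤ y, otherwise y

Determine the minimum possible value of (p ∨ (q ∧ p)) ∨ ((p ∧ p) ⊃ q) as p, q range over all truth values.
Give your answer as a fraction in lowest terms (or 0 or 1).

1/5

Take p = 1/5, q = 0:
q ∧ p = 0 ∧ 1/5 = 0
p ∨ (q ∧ p) = 1/5 ∨ 0 = 1/5
p ∧ p = 1/5 ∧ 1/5 = 1/5
(p ∧ p) ⊃ q = 1/5 ⊃ 0 = 0
(p ∨ (q ∧ p)) ∨ ((p ∧ p) ⊃ q) = 1/5 ∨ 0 = 1/5
No assignment yields a value below 1/5, so this is the minimum.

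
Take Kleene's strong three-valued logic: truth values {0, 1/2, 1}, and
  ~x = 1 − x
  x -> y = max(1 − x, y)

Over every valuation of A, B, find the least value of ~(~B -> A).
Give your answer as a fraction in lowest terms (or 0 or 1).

0

Take A = 0, B = 1:
~B = ~1 = 0
~B -> A = 0 -> 0 = 1
~(~B -> A) = ~1 = 0
No assignment yields a value below 0, so this is the minimum.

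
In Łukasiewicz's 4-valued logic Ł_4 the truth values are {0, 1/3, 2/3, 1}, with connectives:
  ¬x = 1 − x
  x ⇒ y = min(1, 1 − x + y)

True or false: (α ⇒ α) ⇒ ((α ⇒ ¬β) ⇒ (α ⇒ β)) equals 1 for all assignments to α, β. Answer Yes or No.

Counterexample: take α = 1/3, β = 0.
α ⇒ α = 1/3 ⇒ 1/3 = 1
¬β = ¬0 = 1
α ⇒ ¬β = 1/3 ⇒ 1 = 1
α ⇒ β = 1/3 ⇒ 0 = 2/3
(α ⇒ ¬β) ⇒ (α ⇒ β) = 1 ⇒ 2/3 = 2/3
(α ⇒ α) ⇒ ((α ⇒ ¬β) ⇒ (α ⇒ β)) = 1 ⇒ 2/3 = 2/3
This gives 2/3 ≠ 1.

No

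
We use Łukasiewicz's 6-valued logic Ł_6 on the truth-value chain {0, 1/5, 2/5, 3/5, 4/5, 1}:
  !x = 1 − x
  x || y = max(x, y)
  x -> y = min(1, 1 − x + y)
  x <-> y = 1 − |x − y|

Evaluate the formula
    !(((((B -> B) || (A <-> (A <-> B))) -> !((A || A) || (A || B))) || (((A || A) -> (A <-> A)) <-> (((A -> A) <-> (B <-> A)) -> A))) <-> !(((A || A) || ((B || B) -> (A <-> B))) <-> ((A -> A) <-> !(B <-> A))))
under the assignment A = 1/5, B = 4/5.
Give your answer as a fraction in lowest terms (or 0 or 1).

4/5

B -> B = 4/5 -> 4/5 = 1
A <-> B = 1/5 <-> 4/5 = 2/5
A <-> (A <-> B) = 1/5 <-> 2/5 = 4/5
(B -> B) || (A <-> (A <-> B)) = 1 || 4/5 = 1
A || A = 1/5 || 1/5 = 1/5
A || B = 1/5 || 4/5 = 4/5
(A || A) || (A || B) = 1/5 || 4/5 = 4/5
!((A || A) || (A || B)) = !4/5 = 1/5
((B -> B) || (A <-> (A <-> B))) -> !((A || A) || (A || B)) = 1 -> 1/5 = 1/5
A || A = 1/5 || 1/5 = 1/5
A <-> A = 1/5 <-> 1/5 = 1
(A || A) -> (A <-> A) = 1/5 -> 1 = 1
A -> A = 1/5 -> 1/5 = 1
B <-> A = 4/5 <-> 1/5 = 2/5
(A -> A) <-> (B <-> A) = 1 <-> 2/5 = 2/5
((A -> A) <-> (B <-> A)) -> A = 2/5 -> 1/5 = 4/5
((A || A) -> (A <-> A)) <-> (((A -> A) <-> (B <-> A)) -> A) = 1 <-> 4/5 = 4/5
(((B -> B) || (A <-> (A <-> B))) -> !((A || A) || (A || B))) || (((A || A) -> (A <-> A)) <-> (((A -> A) <-> (B <-> A)) -> A)) = 1/5 || 4/5 = 4/5
A || A = 1/5 || 1/5 = 1/5
B || B = 4/5 || 4/5 = 4/5
A <-> B = 1/5 <-> 4/5 = 2/5
(B || B) -> (A <-> B) = 4/5 -> 2/5 = 3/5
(A || A) || ((B || B) -> (A <-> B)) = 1/5 || 3/5 = 3/5
A -> A = 1/5 -> 1/5 = 1
B <-> A = 4/5 <-> 1/5 = 2/5
!(B <-> A) = !2/5 = 3/5
(A -> A) <-> !(B <-> A) = 1 <-> 3/5 = 3/5
((A || A) || ((B || B) -> (A <-> B))) <-> ((A -> A) <-> !(B <-> A)) = 3/5 <-> 3/5 = 1
!(((A || A) || ((B || B) -> (A <-> B))) <-> ((A -> A) <-> !(B <-> A))) = !1 = 0
((((B -> B) || (A <-> (A <-> B))) -> !((A || A) || (A || B))) || (((A || A) -> (A <-> A)) <-> (((A -> A) <-> (B <-> A)) -> A))) <-> !(((A || A) || ((B || B) -> (A <-> B))) <-> ((A -> A) <-> !(B <-> A))) = 4/5 <-> 0 = 1/5
!(((((B -> B) || (A <-> (A <-> B))) -> !((A || A) || (A || B))) || (((A || A) -> (A <-> A)) <-> (((A -> A) <-> (B <-> A)) -> A))) <-> !(((A || A) || ((B || B) -> (A <-> B))) <-> ((A -> A) <-> !(B <-> A)))) = !1/5 = 4/5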